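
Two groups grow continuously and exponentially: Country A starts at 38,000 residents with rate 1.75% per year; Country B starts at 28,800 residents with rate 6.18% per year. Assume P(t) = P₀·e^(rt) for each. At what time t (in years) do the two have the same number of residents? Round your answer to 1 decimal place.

38000·e^(0.0175t) = 28800·e^(0.0618t)
38000/28800 = e^((0.0618 − 0.0175)t) → ln(1.31944) = 0.0443·t
t = 0.27721 / 0.0443

t ≈ 6.3 years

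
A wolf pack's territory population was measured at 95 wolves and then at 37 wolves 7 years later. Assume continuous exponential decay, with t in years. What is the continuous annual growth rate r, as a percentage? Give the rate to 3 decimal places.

r ≈ -13.471% per year

37 = 95 · e^(r·7)
e^(7r) = 37/95 = 0.38947
r = ln(0.38947) / 7 = -0.94296 / 7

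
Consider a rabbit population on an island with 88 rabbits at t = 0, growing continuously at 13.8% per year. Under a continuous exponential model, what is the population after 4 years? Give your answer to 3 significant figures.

P(4) = 88 · e^(0.138·4) = 88 · e^(0.552)
= 88 · 1.73672 ≈ 152.83

≈ 153 rabbits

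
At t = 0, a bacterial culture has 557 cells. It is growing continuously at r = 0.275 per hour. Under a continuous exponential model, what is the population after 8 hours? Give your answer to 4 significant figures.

≈ 5,027 cells

P(8) = 557 · e^(0.275·8) = 557 · e^(2.2)
= 557 · 9.02501 ≈ 5026.93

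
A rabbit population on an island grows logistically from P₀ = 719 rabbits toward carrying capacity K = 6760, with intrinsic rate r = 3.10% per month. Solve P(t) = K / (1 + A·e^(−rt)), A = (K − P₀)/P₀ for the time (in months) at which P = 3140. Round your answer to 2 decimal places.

A = (6760 − 719)/719 = 8.40195
3140 = 6760/(1 + 8.40195·e^(−0.031t)) → 1 + 8.40195·e^(−0.031t) = 2.15287
e^(−0.031t) = 0.137214 → t = ln(7.28788)/0.031 = 1.98621/0.031

t ≈ 64.07 months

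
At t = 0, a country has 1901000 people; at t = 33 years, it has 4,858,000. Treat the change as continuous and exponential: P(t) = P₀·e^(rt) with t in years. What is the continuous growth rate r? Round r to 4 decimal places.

4858000 = 1901000 · e^(r·33)
e^(33r) = 4858000/1901000 = 2.5555
r = ln(2.5555) / 33 = 0.93825 / 33

r ≈ 0.0284 per year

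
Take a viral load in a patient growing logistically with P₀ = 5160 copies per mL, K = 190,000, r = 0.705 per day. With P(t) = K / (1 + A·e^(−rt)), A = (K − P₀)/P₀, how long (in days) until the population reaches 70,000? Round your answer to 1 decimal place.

t ≈ 4.3 days

A = (190000 − 5160)/5160 = 35.82171
70000 = 190000/(1 + 35.82171·e^(−0.705t)) → 1 + 35.82171·e^(−0.705t) = 2.71429
e^(−0.705t) = 0.047856 → t = ln(20.89599)/0.705 = 3.03956/0.705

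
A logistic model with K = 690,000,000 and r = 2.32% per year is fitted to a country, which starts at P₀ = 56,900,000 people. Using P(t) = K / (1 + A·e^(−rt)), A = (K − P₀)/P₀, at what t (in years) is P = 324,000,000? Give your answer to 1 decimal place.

t ≈ 98.6 years

A = (690000000 − 56900000)/56900000 = 11.12654
324000000 = 690000000/(1 + 11.12654·e^(−0.0232t)) → 1 + 11.12654·e^(−0.0232t) = 2.12963
e^(−0.0232t) = 0.101526 → t = ln(9.84972)/0.0232 = 2.28744/0.0232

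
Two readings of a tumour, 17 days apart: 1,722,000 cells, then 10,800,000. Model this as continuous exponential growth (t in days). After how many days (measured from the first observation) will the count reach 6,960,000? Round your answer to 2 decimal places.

t ≈ 12.93 days

r = ln(10800000/1722000) / 17 ≈ 0.108004 per day
t = ln(6960000/1722000) / r = 1.39669 / 0.108004 ≈ 12.932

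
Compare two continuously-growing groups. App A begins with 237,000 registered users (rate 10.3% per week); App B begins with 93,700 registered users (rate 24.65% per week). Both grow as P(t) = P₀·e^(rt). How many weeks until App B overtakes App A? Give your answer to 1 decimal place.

t ≈ 6.5 weeks

237000·e^(0.103t) = 93700·e^(0.2465t)
237000/93700 = e^((0.2465 − 0.103)t) → ln(2.52935) = 0.1435·t
t = 0.92796 / 0.1435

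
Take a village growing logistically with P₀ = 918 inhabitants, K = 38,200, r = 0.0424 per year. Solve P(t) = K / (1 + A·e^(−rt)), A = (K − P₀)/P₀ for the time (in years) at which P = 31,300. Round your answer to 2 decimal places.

A = (38200 − 918)/918 = 40.6122
31300 = 38200/(1 + 40.6122·e^(−0.0424t)) → 1 + 40.6122·e^(−0.0424t) = 1.22045
e^(−0.0424t) = 0.005428 → t = ln(184.22636)/0.0424 = 5.21617/0.0424

t ≈ 123.02 years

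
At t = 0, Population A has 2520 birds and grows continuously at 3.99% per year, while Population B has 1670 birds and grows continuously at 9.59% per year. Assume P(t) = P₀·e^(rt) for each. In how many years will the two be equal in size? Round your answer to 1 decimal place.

t ≈ 7.3 years

2520·e^(0.0399t) = 1670·e^(0.0959t)
2520/1670 = e^((0.0959 − 0.0399)t) → ln(1.50898) = 0.056·t
t = 0.41144 / 0.056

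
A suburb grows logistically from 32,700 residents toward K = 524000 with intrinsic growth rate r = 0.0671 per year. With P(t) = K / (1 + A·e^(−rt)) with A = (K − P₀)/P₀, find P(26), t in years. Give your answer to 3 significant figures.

≈ 145,000 residents

A = (524000 − 32700)/32700 = 15.02446
P(26) = 524000 / (1 + 15.02446·e^(−0.0671·26)) = 524000 / (1 + 15.02446·0.174715)
= 524000 / 3.625 ≈ 144551.83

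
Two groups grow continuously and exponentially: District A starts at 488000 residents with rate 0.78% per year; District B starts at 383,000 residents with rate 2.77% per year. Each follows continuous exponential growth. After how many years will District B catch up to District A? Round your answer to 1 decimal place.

t ≈ 12.2 years

488000·e^(0.0078t) = 383000·e^(0.0277t)
488000/383000 = e^((0.0277 − 0.0078)t) → ln(1.27415) = 0.0199·t
t = 0.24228 / 0.0199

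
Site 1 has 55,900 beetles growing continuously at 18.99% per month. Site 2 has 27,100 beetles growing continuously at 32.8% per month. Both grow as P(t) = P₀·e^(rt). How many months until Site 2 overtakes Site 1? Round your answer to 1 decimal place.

t ≈ 5.2 months

55900·e^(0.1899t) = 27100·e^(0.328t)
55900/27100 = e^((0.328 − 0.1899)t) → ln(2.06273) = 0.1381·t
t = 0.72403 / 0.1381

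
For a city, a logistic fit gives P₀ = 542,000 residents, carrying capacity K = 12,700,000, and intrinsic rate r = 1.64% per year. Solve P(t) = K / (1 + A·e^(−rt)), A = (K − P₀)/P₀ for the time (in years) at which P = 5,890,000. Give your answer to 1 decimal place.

A = (12700000 − 542000)/542000 = 22.43173
5890000 = 12700000/(1 + 22.43173·e^(−0.0164t)) → 1 + 22.43173·e^(−0.0164t) = 2.1562
e^(−0.0164t) = 0.051543 → t = ln(19.40131)/0.0164 = 2.96534/0.0164

t ≈ 180.8 years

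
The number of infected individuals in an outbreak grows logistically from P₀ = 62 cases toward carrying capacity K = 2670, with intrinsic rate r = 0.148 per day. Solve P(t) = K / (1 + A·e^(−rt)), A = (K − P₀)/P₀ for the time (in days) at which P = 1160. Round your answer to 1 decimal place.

t ≈ 23.5 days

A = (2670 − 62)/62 = 42.06452
1160 = 2670/(1 + 42.06452·e^(−0.148t)) → 1 + 42.06452·e^(−0.148t) = 2.30172
e^(−0.148t) = 0.030946 → t = ln(32.31446)/0.148 = 3.47551/0.148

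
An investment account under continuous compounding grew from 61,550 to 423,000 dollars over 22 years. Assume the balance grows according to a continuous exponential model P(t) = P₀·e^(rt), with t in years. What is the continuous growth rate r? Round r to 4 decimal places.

423000 = 61550 · e^(r·22)
e^(22r) = 423000/61550 = 6.87246
r = ln(6.87246) / 22 = 1.92752 / 22

r ≈ 0.0876 per year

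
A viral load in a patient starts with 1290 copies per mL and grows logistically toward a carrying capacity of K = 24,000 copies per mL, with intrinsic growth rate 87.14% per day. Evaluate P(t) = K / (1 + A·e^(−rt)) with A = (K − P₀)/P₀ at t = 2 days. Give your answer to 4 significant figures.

A = (24000 − 1290)/1290 = 17.60465
P(2) = 24000 / (1 + 17.60465·e^(−0.8714·2)) = 24000 / (1 + 17.60465·0.17503)
= 24000 / 4.08134 ≈ 5880.43

≈ 5,880 copies per mL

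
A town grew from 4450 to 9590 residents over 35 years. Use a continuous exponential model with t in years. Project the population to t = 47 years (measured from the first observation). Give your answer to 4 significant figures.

r = ln(9590/4450) / 35 ≈ 0.021938 per year
P(47) = 4450 · e^(0.021938·47) = 4450 · 2.80406 ≈ 12478.07

≈ 12,480 residents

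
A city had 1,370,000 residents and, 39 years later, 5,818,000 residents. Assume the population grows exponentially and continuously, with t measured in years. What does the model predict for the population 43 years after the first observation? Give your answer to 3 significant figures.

≈ 6,750,000 residents

r = ln(5818000/1370000) / 39 ≈ 0.037081 per year
P(43) = 1370000 · e^(0.037081·43) = 1370000 · 4.92571 ≈ 6748222.98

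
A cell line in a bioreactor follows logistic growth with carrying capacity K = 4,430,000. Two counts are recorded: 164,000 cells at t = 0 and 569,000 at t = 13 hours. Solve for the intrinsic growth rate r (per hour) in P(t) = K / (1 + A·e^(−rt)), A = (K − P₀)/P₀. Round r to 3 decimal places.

r ≈ 0.103 per hour

A = (4430000 − 164000)/164000 = 26.0122
569000 = 4430000/(1 + 26.0122·e^(−r·13)) → e^(−13r) = (7.78559 − 1)/26.0122 = 0.260862
r = −ln(0.260862)/13 = 1.34376/13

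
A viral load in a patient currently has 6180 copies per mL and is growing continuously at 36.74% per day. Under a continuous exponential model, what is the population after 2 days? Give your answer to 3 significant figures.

P(2) = 6180 · e^(0.3674·2) = 6180 · e^(0.7348)
= 6180 · 2.08506 ≈ 12885.7

≈ 12,900 copies per mL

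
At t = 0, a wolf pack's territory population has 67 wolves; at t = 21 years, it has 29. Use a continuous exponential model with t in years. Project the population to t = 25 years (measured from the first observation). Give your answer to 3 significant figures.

r = ln(29/67) / 21 ≈ -0.039876 per year
P(25) = 67 · e^(-0.039876·25) = 67 · 0.36902 ≈ 24.72

≈ 24.7 wolves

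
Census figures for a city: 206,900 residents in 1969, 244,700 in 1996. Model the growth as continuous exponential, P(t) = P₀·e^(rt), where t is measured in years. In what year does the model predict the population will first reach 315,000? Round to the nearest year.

year 2037

r = ln(244700/206900) / 27 = 0.1678/27 ≈ 0.006215 per year
t = ln(315000/206900) / r = 0.42034/0.006215 ≈ 67.64 years after 1969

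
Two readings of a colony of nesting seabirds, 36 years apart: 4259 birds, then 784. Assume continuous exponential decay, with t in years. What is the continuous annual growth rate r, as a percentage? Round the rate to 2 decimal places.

r ≈ -4.70% per year

784 = 4259 · e^(r·36)
e^(36r) = 784/4259 = 0.18408
r = ln(0.18408) / 36 = -1.69238 / 36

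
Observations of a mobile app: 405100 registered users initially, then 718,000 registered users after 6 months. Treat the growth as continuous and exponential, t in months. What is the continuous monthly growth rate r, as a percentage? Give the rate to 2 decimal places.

718000 = 405100 · e^(r·6)
e^(6r) = 718000/405100 = 1.7724
r = ln(1.7724) / 6 = 0.57234 / 6

r ≈ 9.54% per month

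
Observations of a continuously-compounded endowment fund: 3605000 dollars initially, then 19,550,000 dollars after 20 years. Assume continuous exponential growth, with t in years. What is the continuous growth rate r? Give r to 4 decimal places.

19550000 = 3605000 · e^(r·20)
e^(20r) = 19550000/3605000 = 5.42302
r = ln(5.42302) / 20 = 1.69065 / 20

r ≈ 0.0845 per year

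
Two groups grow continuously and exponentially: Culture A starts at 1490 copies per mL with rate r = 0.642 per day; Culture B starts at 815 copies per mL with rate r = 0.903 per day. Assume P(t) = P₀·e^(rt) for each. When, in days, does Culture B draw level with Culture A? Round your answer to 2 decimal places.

t ≈ 2.31 days

1490·e^(0.642t) = 815·e^(0.903t)
1490/815 = e^((0.903 − 0.642)t) → ln(1.82822) = 0.261·t
t = 0.60334 / 0.261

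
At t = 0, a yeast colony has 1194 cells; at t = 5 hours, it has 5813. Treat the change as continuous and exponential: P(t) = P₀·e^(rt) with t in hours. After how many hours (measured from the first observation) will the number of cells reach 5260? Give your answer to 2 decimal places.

t ≈ 4.68 hours

r = ln(5813/1194) / 5 ≈ 0.316558 per hour
t = ln(5260/1194) / r = 1.48282 / 0.316558 ≈ 4.684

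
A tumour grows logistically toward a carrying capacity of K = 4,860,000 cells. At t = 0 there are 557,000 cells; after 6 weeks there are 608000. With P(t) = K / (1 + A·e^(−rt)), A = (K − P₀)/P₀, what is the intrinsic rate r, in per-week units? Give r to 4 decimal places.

A = (4860000 − 557000)/557000 = 7.72531
608000 = 4860000/(1 + 7.72531·e^(−r·6)) → e^(−6r) = (7.99342 − 1)/7.72531 = 0.90526
r = −ln(0.90526)/6 = 0.09953/6

r ≈ 0.0166 per week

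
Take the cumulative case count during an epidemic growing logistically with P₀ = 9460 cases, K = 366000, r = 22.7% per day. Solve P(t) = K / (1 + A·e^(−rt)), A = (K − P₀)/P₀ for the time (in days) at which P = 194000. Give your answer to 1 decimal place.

t ≈ 16.5 days

A = (366000 − 9460)/9460 = 37.68922
194000 = 366000/(1 + 37.68922·e^(−0.227t)) → 1 + 37.68922·e^(−0.227t) = 1.8866
e^(−0.227t) = 0.023524 → t = ln(42.50993)/0.227 = 3.74974/0.227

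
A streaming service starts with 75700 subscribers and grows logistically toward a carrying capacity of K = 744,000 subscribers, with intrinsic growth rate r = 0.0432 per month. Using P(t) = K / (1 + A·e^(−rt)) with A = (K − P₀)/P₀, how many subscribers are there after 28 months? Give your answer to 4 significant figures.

A = (744000 − 75700)/75700 = 8.82827
P(28) = 744000 / (1 + 8.82827·e^(−0.0432·28)) = 744000 / (1 + 8.82827·0.298317)
= 744000 / 3.63362 ≈ 204754.53

≈ 204,800 subscribers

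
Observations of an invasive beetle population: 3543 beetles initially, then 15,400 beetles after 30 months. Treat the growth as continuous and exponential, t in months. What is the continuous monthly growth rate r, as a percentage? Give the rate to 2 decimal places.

15400 = 3543 · e^(r·30)
e^(30r) = 15400/3543 = 4.3466
r = ln(4.3466) / 30 = 1.46939 / 30

r ≈ 4.90% per month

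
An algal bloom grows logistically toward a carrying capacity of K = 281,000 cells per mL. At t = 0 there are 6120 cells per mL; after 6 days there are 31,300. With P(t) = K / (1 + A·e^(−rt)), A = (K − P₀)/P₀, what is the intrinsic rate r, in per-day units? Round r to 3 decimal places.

r ≈ 0.288 per day

A = (281000 − 6120)/6120 = 44.91503
31300 = 281000/(1 + 44.91503·e^(−r·6)) → e^(−6r) = (8.97764 − 1)/44.91503 = 0.177616
r = −ln(0.177616)/6 = 1.72813/6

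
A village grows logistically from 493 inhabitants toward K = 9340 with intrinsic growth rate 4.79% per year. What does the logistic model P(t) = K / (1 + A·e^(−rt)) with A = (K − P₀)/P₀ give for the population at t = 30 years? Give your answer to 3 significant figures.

A = (9340 − 493)/493 = 17.94523
P(30) = 9340 / (1 + 17.94523·e^(−0.0479·30)) = 9340 / (1 + 17.94523·0.23764)
= 9340 / 5.2645 ≈ 1774.15

≈ 1,770 inhabitants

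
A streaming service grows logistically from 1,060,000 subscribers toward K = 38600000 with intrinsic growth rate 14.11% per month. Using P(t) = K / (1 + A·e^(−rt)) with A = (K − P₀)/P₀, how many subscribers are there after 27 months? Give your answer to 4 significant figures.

A = (38600000 − 1060000)/1060000 = 35.41509
P(27) = 38600000 / (1 + 35.41509·e^(−0.1411·27)) = 38600000 / (1 + 35.41509·0.022155)
= 38600000 / 1.78462 ≈ 21629312.63

≈ 21,630,000 subscribers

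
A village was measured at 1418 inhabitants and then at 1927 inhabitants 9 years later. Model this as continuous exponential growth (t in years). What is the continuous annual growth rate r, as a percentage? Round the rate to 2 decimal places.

1927 = 1418 · e^(r·9)
e^(9r) = 1927/1418 = 1.35896
r = ln(1.35896) / 9 = 0.30672 / 9

r ≈ 3.41% per year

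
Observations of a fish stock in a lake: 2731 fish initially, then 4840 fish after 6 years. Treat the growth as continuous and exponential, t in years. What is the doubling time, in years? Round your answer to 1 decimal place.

r = ln(4840/2731) / 6 = ln(1.77224) / 6 ≈ 0.095374 per year
doubling time = ln 2 / |r| = 0.69315 / 0.095374

doubling time ≈ 7.3 years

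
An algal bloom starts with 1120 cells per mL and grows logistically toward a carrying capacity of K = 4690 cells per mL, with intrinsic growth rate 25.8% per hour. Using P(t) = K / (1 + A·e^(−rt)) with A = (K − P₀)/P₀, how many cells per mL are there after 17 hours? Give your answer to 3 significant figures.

≈ 4,510 cells per mL

A = (4690 − 1120)/1120 = 3.1875
P(17) = 4690 / (1 + 3.1875·e^(−0.258·17)) = 4690 / (1 + 3.1875·0.01245)
= 4690 / 1.03969 ≈ 4510.98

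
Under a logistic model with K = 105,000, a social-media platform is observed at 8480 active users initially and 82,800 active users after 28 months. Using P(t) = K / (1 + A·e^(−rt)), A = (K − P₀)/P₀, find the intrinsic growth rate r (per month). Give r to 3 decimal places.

r ≈ 0.134 per month

A = (105000 − 8480)/8480 = 11.38208
82800 = 105000/(1 + 11.38208·e^(−r·28)) → e^(−28r) = (1.26812 − 1)/11.38208 = 0.023556
r = −ln(0.023556)/28 = 3.74838/28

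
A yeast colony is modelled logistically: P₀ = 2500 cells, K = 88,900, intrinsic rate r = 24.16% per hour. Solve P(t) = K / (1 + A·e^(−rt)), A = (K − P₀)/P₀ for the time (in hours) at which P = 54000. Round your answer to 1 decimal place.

t ≈ 16.5 hours

A = (88900 − 2500)/2500 = 34.56
54000 = 88900/(1 + 34.56·e^(−0.2416t)) → 1 + 34.56·e^(−0.2416t) = 1.6463
e^(−0.2416t) = 0.018701 → t = ln(53.47393)/0.2416 = 3.97919/0.2416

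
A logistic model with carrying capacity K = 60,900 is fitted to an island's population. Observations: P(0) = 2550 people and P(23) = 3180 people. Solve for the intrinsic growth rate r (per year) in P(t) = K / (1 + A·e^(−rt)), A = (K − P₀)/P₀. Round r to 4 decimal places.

r ≈ 0.0101 per year

A = (60900 − 2550)/2550 = 22.88235
3180 = 60900/(1 + 22.88235·e^(−r·23)) → e^(−23r) = (19.15094 − 1)/22.88235 = 0.793229
r = −ln(0.793229)/23 = 0.23164/23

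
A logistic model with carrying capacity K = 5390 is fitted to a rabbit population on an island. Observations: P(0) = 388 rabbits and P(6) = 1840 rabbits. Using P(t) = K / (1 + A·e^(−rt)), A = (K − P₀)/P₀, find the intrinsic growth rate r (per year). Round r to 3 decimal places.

A = (5390 − 388)/388 = 12.89175
1840 = 5390/(1 + 12.89175·e^(−r·6)) → e^(−6r) = (2.92935 − 1)/12.89175 = 0.149658
r = −ln(0.149658)/6 = 1.89941/6

r ≈ 0.317 per year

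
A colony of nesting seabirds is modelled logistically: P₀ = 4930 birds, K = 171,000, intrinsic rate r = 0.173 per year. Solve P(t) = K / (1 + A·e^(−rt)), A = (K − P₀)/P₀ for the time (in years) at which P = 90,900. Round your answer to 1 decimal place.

t ≈ 21.1 years

A = (171000 − 4930)/4930 = 33.6856
90900 = 171000/(1 + 33.6856·e^(−0.173t)) → 1 + 33.6856·e^(−0.173t) = 1.88119
e^(−0.173t) = 0.026159 → t = ln(38.22748)/0.173 = 3.64355/0.173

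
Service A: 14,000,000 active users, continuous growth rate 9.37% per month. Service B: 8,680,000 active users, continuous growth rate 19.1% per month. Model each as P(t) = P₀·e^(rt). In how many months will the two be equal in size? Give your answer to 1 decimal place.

14000000·e^(0.0937t) = 8680000·e^(0.191t)
14000000/8680000 = e^((0.191 − 0.0937)t) → ln(1.6129) = 0.0973·t
t = 0.47804 / 0.0973

t ≈ 4.9 months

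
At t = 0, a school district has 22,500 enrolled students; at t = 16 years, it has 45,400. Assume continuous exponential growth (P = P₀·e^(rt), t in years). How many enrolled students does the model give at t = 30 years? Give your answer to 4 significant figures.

r = ln(45400/22500) / 16 ≈ 0.043875 per year
P(30) = 22500 · e^(0.043875·30) = 22500 · 3.72939 ≈ 83911.22

≈ 83,910 enrolled students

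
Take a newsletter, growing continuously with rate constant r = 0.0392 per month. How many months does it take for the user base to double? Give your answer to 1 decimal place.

doubling time ≈ 17.7 months

doubling time = ln(2) / |r| = 0.69315 / 0.0392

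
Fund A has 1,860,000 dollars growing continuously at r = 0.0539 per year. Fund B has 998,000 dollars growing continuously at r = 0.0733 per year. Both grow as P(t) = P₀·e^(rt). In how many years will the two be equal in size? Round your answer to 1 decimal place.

1860000·e^(0.0539t) = 998000·e^(0.0733t)
1860000/998000 = e^((0.0733 − 0.0539)t) → ln(1.86373) = 0.0194·t
t = 0.62258 / 0.0194

t ≈ 32.1 years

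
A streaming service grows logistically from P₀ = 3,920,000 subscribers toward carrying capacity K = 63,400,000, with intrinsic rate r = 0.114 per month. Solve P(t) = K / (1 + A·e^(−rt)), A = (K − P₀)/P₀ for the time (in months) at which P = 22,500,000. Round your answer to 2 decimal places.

A = (63400000 − 3920000)/3920000 = 15.17347
22500000 = 63400000/(1 + 15.17347·e^(−0.114t)) → 1 + 15.17347·e^(−0.114t) = 2.81778
e^(−0.114t) = 0.1198 → t = ln(8.34726)/0.114 = 2.12193/0.114

t ≈ 18.61 months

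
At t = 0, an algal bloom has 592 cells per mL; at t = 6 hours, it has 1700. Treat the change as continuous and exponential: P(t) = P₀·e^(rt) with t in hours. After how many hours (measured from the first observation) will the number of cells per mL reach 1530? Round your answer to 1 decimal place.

r = ln(1700/592) / 6 ≈ 0.175813 per hour
t = ln(1530/592) / r = 0.94952 / 0.175813 ≈ 5.401

t ≈ 5.4 hours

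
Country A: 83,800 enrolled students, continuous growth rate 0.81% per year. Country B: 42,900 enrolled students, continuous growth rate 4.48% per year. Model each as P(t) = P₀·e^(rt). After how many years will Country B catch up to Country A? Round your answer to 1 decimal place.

83800·e^(0.0081t) = 42900·e^(0.0448t)
83800/42900 = e^((0.0448 − 0.0081)t) → ln(1.95338) = 0.0367·t
t = 0.66956 / 0.0367

t ≈ 18.2 years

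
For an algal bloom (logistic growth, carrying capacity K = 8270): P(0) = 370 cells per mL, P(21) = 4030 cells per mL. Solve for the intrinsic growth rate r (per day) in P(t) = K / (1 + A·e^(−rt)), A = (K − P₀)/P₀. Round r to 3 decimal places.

r ≈ 0.143 per day

A = (8270 − 370)/370 = 21.35135
4030 = 8270/(1 + 21.35135·e^(−r·21)) → e^(−21r) = (2.05211 − 1)/21.35135 = 0.049276
r = −ln(0.049276)/21 = 3.01032/21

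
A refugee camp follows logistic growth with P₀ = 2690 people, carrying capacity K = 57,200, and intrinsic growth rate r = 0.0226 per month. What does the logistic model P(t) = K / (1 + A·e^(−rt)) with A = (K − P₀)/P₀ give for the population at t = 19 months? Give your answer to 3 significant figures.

≈ 4,030 people

A = (57200 − 2690)/2690 = 20.26394
P(19) = 57200 / (1 + 20.26394·e^(−0.0226·19)) = 57200 / (1 + 20.26394·0.6509)
= 57200 / 14.18979 ≈ 4031.07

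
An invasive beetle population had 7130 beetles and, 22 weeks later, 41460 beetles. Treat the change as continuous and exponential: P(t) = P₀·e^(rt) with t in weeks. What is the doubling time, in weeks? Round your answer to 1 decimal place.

r = ln(41460/7130) / 22 = ln(5.81487) / 22 ≈ 0.080019 per week
doubling time = ln 2 / |r| = 0.69315 / 0.080019

doubling time ≈ 8.7 weeks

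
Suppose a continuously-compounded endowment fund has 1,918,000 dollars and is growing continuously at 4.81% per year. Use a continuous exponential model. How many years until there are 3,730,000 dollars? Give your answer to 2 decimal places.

t ≈ 13.83 years

3730000 = 1918000 · e^(0.0481·t)
t = ln(3730000/1918000) / 0.0481 = ln(1.94473) / 0.0481 = 0.66513 / 0.0481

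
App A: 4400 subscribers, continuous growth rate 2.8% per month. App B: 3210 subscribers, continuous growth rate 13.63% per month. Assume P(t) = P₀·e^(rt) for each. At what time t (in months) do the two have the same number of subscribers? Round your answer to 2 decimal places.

4400·e^(0.028t) = 3210·e^(0.1363t)
4400/3210 = e^((0.1363 − 0.028)t) → ln(1.37072) = 0.1083·t
t = 0.31533 / 0.1083

t ≈ 2.91 months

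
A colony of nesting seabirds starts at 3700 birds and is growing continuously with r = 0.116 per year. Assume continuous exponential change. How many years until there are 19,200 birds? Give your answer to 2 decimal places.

19200 = 3700 · e^(0.116·t)
t = ln(19200/3700) / 0.116 = ln(5.18919) / 0.116 = 1.64658 / 0.116

t ≈ 14.19 years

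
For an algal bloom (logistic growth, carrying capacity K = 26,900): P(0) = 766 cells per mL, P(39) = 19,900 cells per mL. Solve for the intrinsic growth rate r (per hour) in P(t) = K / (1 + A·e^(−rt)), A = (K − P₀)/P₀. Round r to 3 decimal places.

r ≈ 0.117 per hour

A = (26900 − 766)/766 = 34.11749
19900 = 26900/(1 + 34.11749·e^(−r·39)) → e^(−39r) = (1.35176 − 1)/34.11749 = 0.01031
r = −ln(0.01031)/39 = 4.57462/39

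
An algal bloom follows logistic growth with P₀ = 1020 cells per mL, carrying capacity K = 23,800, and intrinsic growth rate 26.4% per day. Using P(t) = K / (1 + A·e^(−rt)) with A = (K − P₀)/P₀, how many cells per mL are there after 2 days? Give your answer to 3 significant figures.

A = (23800 − 1020)/1020 = 22.33333
P(2) = 23800 / (1 + 22.33333·e^(−0.264·2)) = 23800 / (1 + 22.33333·0.589783)
= 23800 / 14.17183 ≈ 1679.39

≈ 1,680 cells per mL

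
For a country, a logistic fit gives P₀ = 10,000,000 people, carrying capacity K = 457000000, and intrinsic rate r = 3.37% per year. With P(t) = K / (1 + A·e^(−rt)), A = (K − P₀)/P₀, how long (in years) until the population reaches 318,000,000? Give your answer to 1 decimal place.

A = (457000000 − 10000000)/10000000 = 44.7
318000000 = 457000000/(1 + 44.7·e^(−0.0337t)) → 1 + 44.7·e^(−0.0337t) = 1.43711
e^(−0.0337t) = 0.009779 → t = ln(102.26331)/0.0337 = 4.62755/0.0337

t ≈ 137.3 years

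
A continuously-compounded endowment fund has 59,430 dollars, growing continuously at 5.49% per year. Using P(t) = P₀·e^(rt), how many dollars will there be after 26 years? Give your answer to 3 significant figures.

P(26) = 59430 · e^(0.0549·26) = 59430 · e^(1.4274)
= 59430 · 4.16785 ≈ 247695.25

≈ 248,000 dollars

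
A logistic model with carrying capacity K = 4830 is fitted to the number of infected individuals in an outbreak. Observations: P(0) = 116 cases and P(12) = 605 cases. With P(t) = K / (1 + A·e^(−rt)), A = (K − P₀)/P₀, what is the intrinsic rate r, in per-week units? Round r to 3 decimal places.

r ≈ 0.147 per week

A = (4830 − 116)/116 = 40.63793
605 = 4830/(1 + 40.63793·e^(−r·12)) → e^(−12r) = (7.98347 − 1)/40.63793 = 0.171846
r = −ln(0.171846)/12 = 1.76116/12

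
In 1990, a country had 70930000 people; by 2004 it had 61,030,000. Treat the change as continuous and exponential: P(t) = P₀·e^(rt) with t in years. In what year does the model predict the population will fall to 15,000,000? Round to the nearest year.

year 2135

r = ln(61030000/70930000) / 14 = -0.15033/14 ≈ -0.010738 per year
t = ln(15000000/70930000) / r = -1.55364/-0.010738 ≈ 144.69 years after 1990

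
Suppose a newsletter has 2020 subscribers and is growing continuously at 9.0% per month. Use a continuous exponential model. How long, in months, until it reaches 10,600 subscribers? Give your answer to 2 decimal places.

10600 = 2020 · e^(0.09·t)
t = ln(10600/2020) / 0.09 = ln(5.24752) / 0.09 = 1.65776 / 0.09

t ≈ 18.42 months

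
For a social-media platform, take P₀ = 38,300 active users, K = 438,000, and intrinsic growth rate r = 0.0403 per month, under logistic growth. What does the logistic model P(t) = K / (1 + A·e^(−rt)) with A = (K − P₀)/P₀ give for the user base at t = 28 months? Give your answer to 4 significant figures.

A = (438000 − 38300)/38300 = 10.43603
P(28) = 438000 / (1 + 10.43603·e^(−0.0403·28)) = 438000 / (1 + 10.43603·0.323551)
= 438000 / 4.37658 ≈ 100078.07

≈ 100,100 active users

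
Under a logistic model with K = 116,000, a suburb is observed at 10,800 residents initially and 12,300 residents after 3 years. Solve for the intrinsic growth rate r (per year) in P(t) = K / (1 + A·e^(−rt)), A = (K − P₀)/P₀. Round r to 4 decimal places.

A = (116000 − 10800)/10800 = 9.74074
12300 = 116000/(1 + 9.74074·e^(−r·3)) → e^(−3r) = (9.43089 − 1)/9.74074 = 0.865529
r = −ln(0.865529)/3 = 0.14441/3

r ≈ 0.0481 per year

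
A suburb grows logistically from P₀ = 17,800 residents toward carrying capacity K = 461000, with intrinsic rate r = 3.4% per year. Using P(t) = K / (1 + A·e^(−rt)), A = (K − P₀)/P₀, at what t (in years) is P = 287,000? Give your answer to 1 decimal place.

A = (461000 − 17800)/17800 = 24.89888
287000 = 461000/(1 + 24.89888·e^(−0.034t)) → 1 + 24.89888·e^(−0.034t) = 1.60627
e^(−0.034t) = 0.024349 → t = ln(41.06884)/0.034 = 3.71525/0.034

t ≈ 109.3 years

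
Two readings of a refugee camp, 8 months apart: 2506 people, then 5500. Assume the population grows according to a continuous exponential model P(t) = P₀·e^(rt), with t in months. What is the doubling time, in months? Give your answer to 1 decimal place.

r = ln(5500/2506) / 8 = ln(2.19473) / 8 ≈ 0.098258 per month
doubling time = ln 2 / |r| = 0.69315 / 0.098258

doubling time ≈ 7.1 months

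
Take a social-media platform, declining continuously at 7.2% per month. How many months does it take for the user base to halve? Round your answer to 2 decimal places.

half-life ≈ 9.63 months

half-life = ln(2) / |r| = 0.69315 / 0.072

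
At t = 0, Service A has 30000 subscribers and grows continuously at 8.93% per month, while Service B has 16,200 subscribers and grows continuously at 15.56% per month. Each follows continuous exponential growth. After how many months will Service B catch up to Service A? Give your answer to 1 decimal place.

t ≈ 9.3 months

30000·e^(0.0893t) = 16200·e^(0.1556t)
30000/16200 = e^((0.1556 − 0.0893)t) → ln(1.85185) = 0.0663·t
t = 0.61619 / 0.0663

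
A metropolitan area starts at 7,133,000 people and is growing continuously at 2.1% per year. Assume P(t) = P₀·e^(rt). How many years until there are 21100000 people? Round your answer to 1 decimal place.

21100000 = 7133000 · e^(0.021·t)
t = ln(21100000/7133000) / 0.021 = ln(2.95808) / 0.021 = 1.08454 / 0.021

t ≈ 51.6 years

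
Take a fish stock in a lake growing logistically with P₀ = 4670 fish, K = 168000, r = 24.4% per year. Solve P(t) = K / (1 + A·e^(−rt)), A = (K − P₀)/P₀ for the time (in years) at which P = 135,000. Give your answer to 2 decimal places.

t ≈ 20.34 years

A = (168000 − 4670)/4670 = 34.9743
135000 = 168000/(1 + 34.9743·e^(−0.244t)) → 1 + 34.9743·e^(−0.244t) = 1.24444
e^(−0.244t) = 0.006989 → t = ln(143.0767)/0.244 = 4.96338/0.244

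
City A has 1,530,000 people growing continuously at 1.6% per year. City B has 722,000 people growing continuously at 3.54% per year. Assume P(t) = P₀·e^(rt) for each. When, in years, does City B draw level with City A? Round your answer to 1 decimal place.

t ≈ 38.7 years

1530000·e^(0.016t) = 722000·e^(0.0354t)
1530000/722000 = e^((0.0354 − 0.016)t) → ln(2.11911) = 0.0194·t
t = 0.751 / 0.0194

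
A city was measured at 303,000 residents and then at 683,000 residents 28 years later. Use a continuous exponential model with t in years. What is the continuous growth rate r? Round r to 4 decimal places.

683000 = 303000 · e^(r·28)
e^(28r) = 683000/303000 = 2.25413
r = ln(2.25413) / 28 = 0.81276 / 28

r ≈ 0.0290 per year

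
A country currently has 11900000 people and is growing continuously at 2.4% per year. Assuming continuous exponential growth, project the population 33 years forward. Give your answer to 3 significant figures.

P(33) = 11900000 · e^(0.024·33) = 11900000 · e^(0.792)
= 11900000 · 2.20781 ≈ 26272910.78

≈ 26,300,000 people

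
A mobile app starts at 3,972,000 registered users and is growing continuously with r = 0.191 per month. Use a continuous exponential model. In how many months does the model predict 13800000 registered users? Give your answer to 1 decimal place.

13800000 = 3972000 · e^(0.191·t)
t = ln(13800000/3972000) / 0.191 = ln(3.47432) / 0.191 = 1.2454 / 0.191

t ≈ 6.5 months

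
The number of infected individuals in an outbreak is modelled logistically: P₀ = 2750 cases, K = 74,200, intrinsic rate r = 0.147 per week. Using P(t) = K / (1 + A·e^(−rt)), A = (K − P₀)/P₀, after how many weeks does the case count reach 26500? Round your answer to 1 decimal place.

A = (74200 − 2750)/2750 = 25.98182
26500 = 74200/(1 + 25.98182·e^(−0.147t)) → 1 + 25.98182·e^(−0.147t) = 2.8
e^(−0.147t) = 0.069279 → t = ln(14.43434)/0.147 = 2.66961/0.147

t ≈ 18.2 weeks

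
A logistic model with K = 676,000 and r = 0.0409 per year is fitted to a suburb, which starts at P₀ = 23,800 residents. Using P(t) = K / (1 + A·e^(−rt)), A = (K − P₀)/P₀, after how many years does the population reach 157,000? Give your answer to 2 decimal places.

A = (676000 − 23800)/23800 = 27.40336
157000 = 676000/(1 + 27.40336·e^(−0.0409t)) → 1 + 27.40336·e^(−0.0409t) = 4.30573
e^(−0.0409t) = 0.120632 → t = ln(8.28965)/0.0409 = 2.11501/0.0409

t ≈ 51.71 years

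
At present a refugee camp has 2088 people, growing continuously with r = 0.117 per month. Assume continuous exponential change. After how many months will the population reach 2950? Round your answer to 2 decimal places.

t ≈ 2.95 months

2950 = 2088 · e^(0.117·t)
t = ln(2950/2088) / 0.117 = ln(1.41284) / 0.117 = 0.3456 / 0.117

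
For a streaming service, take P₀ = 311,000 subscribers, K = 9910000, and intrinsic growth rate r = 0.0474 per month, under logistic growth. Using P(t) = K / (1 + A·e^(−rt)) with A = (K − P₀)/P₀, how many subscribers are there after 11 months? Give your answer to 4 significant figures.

≈ 512,800 subscribers

A = (9910000 − 311000)/311000 = 30.86495
P(11) = 9910000 / (1 + 30.86495·e^(−0.0474·11)) = 9910000 / (1 + 30.86495·0.593689)
= 9910000 / 19.32418 ≈ 512829.11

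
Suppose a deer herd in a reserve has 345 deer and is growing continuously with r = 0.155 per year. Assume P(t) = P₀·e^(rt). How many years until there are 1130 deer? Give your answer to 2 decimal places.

t ≈ 7.65 years

1130 = 345 · e^(0.155·t)
t = ln(1130/345) / 0.155 = ln(3.27536) / 0.155 = 1.18643 / 0.155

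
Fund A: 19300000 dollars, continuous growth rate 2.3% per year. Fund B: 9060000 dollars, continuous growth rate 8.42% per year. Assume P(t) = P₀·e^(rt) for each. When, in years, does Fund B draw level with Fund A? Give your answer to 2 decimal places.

19300000·e^(0.023t) = 9060000·e^(0.0842t)
19300000/9060000 = e^((0.0842 − 0.023)t) → ln(2.13024) = 0.0612·t
t = 0.75624 / 0.0612

t ≈ 12.36 years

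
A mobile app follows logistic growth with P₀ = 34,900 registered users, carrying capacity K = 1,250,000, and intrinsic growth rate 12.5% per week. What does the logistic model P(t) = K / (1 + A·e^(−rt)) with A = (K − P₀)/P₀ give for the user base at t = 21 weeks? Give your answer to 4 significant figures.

A = (1250000 − 34900)/34900 = 34.81662
P(21) = 1250000 / (1 + 34.81662·e^(−0.125·21)) = 1250000 / (1 + 34.81662·0.07244)
= 1250000 / 3.52211 ≈ 354901.16

≈ 354,900 registered users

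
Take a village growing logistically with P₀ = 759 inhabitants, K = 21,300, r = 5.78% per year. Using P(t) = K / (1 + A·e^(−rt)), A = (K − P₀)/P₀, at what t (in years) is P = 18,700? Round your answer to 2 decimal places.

A = (21300 − 759)/759 = 27.06324
18700 = 21300/(1 + 27.06324·e^(−0.0578t)) → 1 + 27.06324·e^(−0.0578t) = 1.13904
e^(−0.0578t) = 0.005138 → t = ln(194.64716)/0.0578 = 5.27119/0.0578

t ≈ 91.20 years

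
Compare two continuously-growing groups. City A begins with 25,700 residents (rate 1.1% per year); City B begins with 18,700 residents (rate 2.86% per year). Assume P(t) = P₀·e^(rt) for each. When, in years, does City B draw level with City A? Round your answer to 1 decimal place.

t ≈ 18.1 years

25700·e^(0.011t) = 18700·e^(0.0286t)
25700/18700 = e^((0.0286 − 0.011)t) → ln(1.37433) = 0.0176·t
t = 0.31797 / 0.0176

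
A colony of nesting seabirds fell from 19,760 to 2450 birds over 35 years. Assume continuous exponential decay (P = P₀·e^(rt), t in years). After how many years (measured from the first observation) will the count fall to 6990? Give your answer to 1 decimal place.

t ≈ 17.4 years

r = ln(2450/19760) / 35 ≈ -0.059645 per year
t = ln(6990/19760) / r = -1.03918 / -0.059645 ≈ 17.423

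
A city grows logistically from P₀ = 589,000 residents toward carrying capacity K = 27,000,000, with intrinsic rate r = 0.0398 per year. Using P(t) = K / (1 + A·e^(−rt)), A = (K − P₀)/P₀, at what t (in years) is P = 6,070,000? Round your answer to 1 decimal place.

A = (27000000 − 589000)/589000 = 44.84041
6070000 = 27000000/(1 + 44.84041·e^(−0.0398t)) → 1 + 44.84041·e^(−0.0398t) = 4.44811
e^(−0.0398t) = 0.076897 → t = ln(13.00436)/0.0398 = 2.56528/0.0398

t ≈ 64.5 years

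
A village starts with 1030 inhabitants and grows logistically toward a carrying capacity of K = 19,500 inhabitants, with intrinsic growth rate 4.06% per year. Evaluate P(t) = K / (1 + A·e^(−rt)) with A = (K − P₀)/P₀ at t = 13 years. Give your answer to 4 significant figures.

≈ 1,684 inhabitants

A = (19500 − 1030)/1030 = 17.93204
P(13) = 19500 / (1 + 17.93204·e^(−0.0406·13)) = 19500 / (1 + 17.93204·0.589901)
= 19500 / 11.57813 ≈ 1684.21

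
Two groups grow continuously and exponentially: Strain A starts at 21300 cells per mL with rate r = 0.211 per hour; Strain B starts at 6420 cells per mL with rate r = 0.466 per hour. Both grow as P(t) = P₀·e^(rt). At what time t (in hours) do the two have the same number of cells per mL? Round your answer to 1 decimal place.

21300·e^(0.211t) = 6420·e^(0.466t)
21300/6420 = e^((0.466 − 0.211)t) → ln(3.31776) = 0.255·t
t = 1.19929 / 0.255

t ≈ 4.7 hours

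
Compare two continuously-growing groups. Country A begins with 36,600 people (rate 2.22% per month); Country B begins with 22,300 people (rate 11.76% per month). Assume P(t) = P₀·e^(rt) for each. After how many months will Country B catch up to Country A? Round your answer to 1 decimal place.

36600·e^(0.0222t) = 22300·e^(0.1176t)
36600/22300 = e^((0.1176 − 0.0222)t) → ln(1.64126) = 0.0954·t
t = 0.49546 / 0.0954

t ≈ 5.2 months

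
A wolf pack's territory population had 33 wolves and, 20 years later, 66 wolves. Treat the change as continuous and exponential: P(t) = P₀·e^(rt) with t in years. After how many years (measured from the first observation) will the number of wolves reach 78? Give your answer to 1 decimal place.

t ≈ 24.8 years

r = ln(66/33) / 20 ≈ 0.034657 per year
t = ln(78/33) / r = 0.8602 / 0.034657 ≈ 24.82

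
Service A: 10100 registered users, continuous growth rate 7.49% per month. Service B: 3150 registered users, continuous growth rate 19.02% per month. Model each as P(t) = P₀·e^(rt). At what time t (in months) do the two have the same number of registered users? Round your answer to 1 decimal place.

10100·e^(0.0749t) = 3150·e^(0.1902t)
10100/3150 = e^((0.1902 − 0.0749)t) → ln(3.20635) = 0.1153·t
t = 1.16513 / 0.1153

t ≈ 10.1 months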